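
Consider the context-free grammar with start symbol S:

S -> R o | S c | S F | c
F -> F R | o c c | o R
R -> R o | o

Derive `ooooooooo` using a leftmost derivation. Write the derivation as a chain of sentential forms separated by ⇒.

S ⇒ Ro   [S -> R o]
Ro ⇒ Roo   [R -> R o]
Roo ⇒ Rooo   [R -> R o]
Rooo ⇒ Roooo   [R -> R o]
Roooo ⇒ Rooooo   [R -> R o]
Rooooo ⇒ Roooooo   [R -> R o]
Roooooo ⇒ Rooooooo   [R -> R o]
Rooooooo ⇒ Roooooooo   [R -> R o]
Roooooooo ⇒ ooooooooo   [R -> o]

S ⇒ Ro ⇒ Roo ⇒ Rooo ⇒ Roooo ⇒ Rooooo ⇒ Roooooo ⇒ Rooooooo ⇒ Roooooooo ⇒ ooooooooo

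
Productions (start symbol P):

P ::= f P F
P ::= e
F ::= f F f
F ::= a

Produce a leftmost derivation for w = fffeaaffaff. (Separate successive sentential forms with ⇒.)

P⇒fPF⇒ffPFF⇒fffPFFF⇒fffeFFF⇒fffeaFF⇒fffeaaF⇒fffeaafFf⇒fffeaaffFff⇒fffeaaffaff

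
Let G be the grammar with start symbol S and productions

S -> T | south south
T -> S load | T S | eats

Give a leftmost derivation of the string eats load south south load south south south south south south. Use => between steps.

S => T => T S => T S S => T S S S => S load S S S => T load S S S => eats load S S S => eats load T S S => eats load T S S S => eats load S load S S S => eats load south south load S S S => eats load south south load south south S S => eats load south south load south south south south S => eats load south south load south south south south south south

S => T   [S -> T]
T => T S   [T -> T S]
T S => T S S   [T -> T S]
T S S => T S S S   [T -> T S]
T S S S => S load S S S   [T -> S load]
S load S S S => T load S S S   [S -> T]
T load S S S => eats load S S S   [T -> eats]
eats load S S S => eats load T S S   [S -> T]
eats load T S S => eats load T S S S   [T -> T S]
eats load T S S S => eats load S load S S S   [T -> S load]
eats load S load S S S => eats load south south load S S S   [S -> south south]
eats load south south load S S S => eats load south south load south south S S   [S -> south south]
eats load south south load south south S S => eats load south south load south south south south S   [S -> south south]
eats load south south load south south south south S => eats load south south load south south south south south south   [S -> south south]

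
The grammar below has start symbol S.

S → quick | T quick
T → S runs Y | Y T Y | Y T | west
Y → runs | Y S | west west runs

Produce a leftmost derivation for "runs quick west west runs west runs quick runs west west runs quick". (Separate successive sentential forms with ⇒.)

S ⇒ T quick   [S → T quick]
T quick ⇒ Y T quick   [T → Y T]
Y T quick ⇒ Y S T quick   [Y → Y S]
Y S T quick ⇒ runs S T quick   [Y → runs]
runs S T quick ⇒ runs quick T quick   [S → quick]
runs quick T quick ⇒ runs quick S runs Y quick   [T → S runs Y]
runs quick S runs Y quick ⇒ runs quick T quick runs Y quick   [S → T quick]
runs quick T quick runs Y quick ⇒ runs quick Y T Y quick runs Y quick   [T → Y T Y]
runs quick Y T Y quick runs Y quick ⇒ runs quick west west runs T Y quick runs Y quick   [Y → west west runs]
runs quick west west runs T Y quick runs Y quick ⇒ runs quick west west runs west Y quick runs Y quick   [T → west]
runs quick west west runs west Y quick runs Y quick ⇒ runs quick west west runs west runs quick runs Y quick   [Y → runs]
runs quick west west runs west runs quick runs Y quick ⇒ runs quick west west runs west runs quick runs west west runs quick   [Y → west west runs]

S ⇒ T quick ⇒ Y T quick ⇒ Y S T quick ⇒ runs S T quick ⇒ runs quick T quick ⇒ runs quick S runs Y quick ⇒ runs quick T quick runs Y quick ⇒ runs quick Y T Y quick runs Y quick ⇒ runs quick west west runs T Y quick runs Y quick ⇒ runs quick west west runs west Y quick runs Y quick ⇒ runs quick west west runs west runs quick runs Y quick ⇒ runs quick west west runs west runs quick runs west west runs quick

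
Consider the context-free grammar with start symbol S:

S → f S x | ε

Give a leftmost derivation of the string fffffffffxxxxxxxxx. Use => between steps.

S => fSx   [S → f S x]
fSx => ffSxx   [S → f S x]
ffSxx => fffSxxx   [S → f S x]
fffSxxx => ffffSxxxx   [S → f S x]
ffffSxxxx => fffffSxxxxx   [S → f S x]
fffffSxxxxx => ffffffSxxxxxx   [S → f S x]
ffffffSxxxxxx => fffffffSxxxxxxx   [S → f S x]
fffffffSxxxxxxx => ffffffffSxxxxxxxx   [S → f S x]
ffffffffSxxxxxxxx => fffffffffSxxxxxxxxx   [S → f S x]
fffffffffSxxxxxxxxx => fffffffffxxxxxxxxx   [S → ε]

S=>fSx=>ffSxx=>fffSxxx=>ffffSxxxx=>fffffSxxxxx=>ffffffSxxxxxx=>fffffffSxxxxxxx=>ffffffffSxxxxxxxx=>fffffffffSxxxxxxxxx=>fffffffffxxxxxxxxx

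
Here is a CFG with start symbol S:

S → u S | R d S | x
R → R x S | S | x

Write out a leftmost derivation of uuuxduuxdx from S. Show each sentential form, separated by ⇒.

S ⇒ uS ⇒ uuS ⇒ uuuS ⇒ uuuRdS ⇒ uuuSdS ⇒ uuuxdS ⇒ uuuxduS ⇒ uuuxduRdS ⇒ uuuxduSdS ⇒ uuuxduuSdS ⇒ uuuxduuxdS ⇒ uuuxduuxdx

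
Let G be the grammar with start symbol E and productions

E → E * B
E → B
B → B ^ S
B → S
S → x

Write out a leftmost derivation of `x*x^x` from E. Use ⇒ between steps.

E ⇒ E*B   [E → E * B]
E*B ⇒ B*B   [E → B]
B*B ⇒ S*B   [B → S]
S*B ⇒ x*B   [S → x]
x*B ⇒ x*B^S   [B → B ^ S]
x*B^S ⇒ x*S^S   [B → S]
x*S^S ⇒ x*x^S   [S → x]
x*x^S ⇒ x*x^x   [S → x]

E⇒E*B⇒B*B⇒S*B⇒x*B⇒x*B^S⇒x*S^S⇒x*x^S⇒x*x^x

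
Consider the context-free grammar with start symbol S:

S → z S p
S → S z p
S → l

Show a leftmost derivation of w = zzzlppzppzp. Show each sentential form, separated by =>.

S=>Szp=>zSpzp=>zSzppzp=>zzSpzppzp=>zzzSppzppzp=>zzzlppzppzp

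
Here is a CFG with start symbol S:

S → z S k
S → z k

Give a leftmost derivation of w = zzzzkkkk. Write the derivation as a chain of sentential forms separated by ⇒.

S ⇒ zSk ⇒ zzSkk ⇒ zzzSkkk ⇒ zzzzkkkk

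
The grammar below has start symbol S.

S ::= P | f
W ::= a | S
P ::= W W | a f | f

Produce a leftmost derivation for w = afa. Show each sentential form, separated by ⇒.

S ⇒ P ⇒ WW ⇒ SW ⇒ PW ⇒ WWW ⇒ aWW ⇒ aSW ⇒ afW ⇒ afa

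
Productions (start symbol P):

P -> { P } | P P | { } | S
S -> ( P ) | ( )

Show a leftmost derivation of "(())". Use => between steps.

P => S   [P -> S]
S => (P)   [S -> ( P )]
(P) => (S)   [P -> S]
(S) => (())   [S -> ( )]

P => S => (P) => (S) => (())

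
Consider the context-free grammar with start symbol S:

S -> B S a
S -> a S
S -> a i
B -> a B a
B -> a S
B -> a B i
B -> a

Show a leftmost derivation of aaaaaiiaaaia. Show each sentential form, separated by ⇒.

S ⇒ aS   [S -> a S]
aS ⇒ aBSa   [S -> B S a]
aBSa ⇒ aaBaSa   [B -> a B a]
aaBaSa ⇒ aaaBiaSa   [B -> a B i]
aaaBiaSa ⇒ aaaaBiiaSa   [B -> a B i]
aaaaBiiaSa ⇒ aaaaaiiaSa   [B -> a]
aaaaaiiaSa ⇒ aaaaaiiaaSa   [S -> a S]
aaaaaiiaaSa ⇒ aaaaaiiaaaia   [S -> a i]

S ⇒ aS ⇒ aBSa ⇒ aaBaSa ⇒ aaaBiaSa ⇒ aaaaBiiaSa ⇒ aaaaaiiaSa ⇒ aaaaaiiaaSa ⇒ aaaaaiiaaaia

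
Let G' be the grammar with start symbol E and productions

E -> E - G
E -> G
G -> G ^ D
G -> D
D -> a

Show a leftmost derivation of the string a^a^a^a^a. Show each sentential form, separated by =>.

E=>G=>G^D=>G^D^D=>G^D^D^D=>G^D^D^D^D=>D^D^D^D^D=>a^D^D^D^D=>a^a^D^D^D=>a^a^a^D^D=>a^a^a^a^D=>a^a^a^a^a

E => G   [E -> G]
G => G^D   [G -> G ^ D]
G^D => G^D^D   [G -> G ^ D]
G^D^D => G^D^D^D   [G -> G ^ D]
G^D^D^D => G^D^D^D^D   [G -> G ^ D]
G^D^D^D^D => D^D^D^D^D   [G -> D]
D^D^D^D^D => a^D^D^D^D   [D -> a]
a^D^D^D^D => a^a^D^D^D   [D -> a]
a^a^D^D^D => a^a^a^D^D   [D -> a]
a^a^a^D^D => a^a^a^a^D   [D -> a]
a^a^a^a^D => a^a^a^a^a   [D -> a]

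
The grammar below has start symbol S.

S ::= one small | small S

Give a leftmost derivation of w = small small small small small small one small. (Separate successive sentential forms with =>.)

S => small S => small small S => small small small S => small small small small S => small small small small small S => small small small small small small S => small small small small small small one small

S => small S   [S ::= small S]
small S => small small S   [S ::= small S]
small small S => small small small S   [S ::= small S]
small small small S => small small small small S   [S ::= small S]
small small small small S => small small small small small S   [S ::= small S]
small small small small small S => small small small small small small S   [S ::= small S]
small small small small small small S => small small small small small small one small   [S ::= one small]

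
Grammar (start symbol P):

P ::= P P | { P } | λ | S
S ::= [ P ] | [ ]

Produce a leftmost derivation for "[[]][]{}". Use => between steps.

P => PP => PPP => SPP => [P]PP => [S]PP => [[]]PP => [[]]SP => [[]][P]P => [[]][]P => [[]][]{P} => [[]][]{}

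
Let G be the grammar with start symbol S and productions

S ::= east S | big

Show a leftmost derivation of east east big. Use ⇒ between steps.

S ⇒ east S   [S ::= east S]
east S ⇒ east east S   [S ::= east S]
east east S ⇒ east east big   [S ::= big]

S ⇒ east S ⇒ east east S ⇒ east east big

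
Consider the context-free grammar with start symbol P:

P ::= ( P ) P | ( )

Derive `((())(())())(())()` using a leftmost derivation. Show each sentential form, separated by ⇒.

P⇒(P)P⇒((P)P)P⇒((())P)P⇒((())(P)P)P⇒((())(())P)P⇒((())(())())P⇒((())(())())(P)P⇒((())(())())(())P⇒((())(())())(())()

P ⇒ (P)P   [P ::= ( P ) P]
(P)P ⇒ ((P)P)P   [P ::= ( P ) P]
((P)P)P ⇒ ((())P)P   [P ::= ( )]
((())P)P ⇒ ((())(P)P)P   [P ::= ( P ) P]
((())(P)P)P ⇒ ((())(())P)P   [P ::= ( )]
((())(())P)P ⇒ ((())(())())P   [P ::= ( )]
((())(())())P ⇒ ((())(())())(P)P   [P ::= ( P ) P]
((())(())())(P)P ⇒ ((())(())())(())P   [P ::= ( )]
((())(())())(())P ⇒ ((())(())())(())()   [P ::= ( )]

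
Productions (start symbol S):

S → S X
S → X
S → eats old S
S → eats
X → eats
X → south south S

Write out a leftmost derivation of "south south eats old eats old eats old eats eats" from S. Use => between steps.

S => S X => X X => south south S X => south south eats old S X => south south eats old eats old S X => south south eats old eats old eats old S X => south south eats old eats old eats old eats X => south south eats old eats old eats old eats eats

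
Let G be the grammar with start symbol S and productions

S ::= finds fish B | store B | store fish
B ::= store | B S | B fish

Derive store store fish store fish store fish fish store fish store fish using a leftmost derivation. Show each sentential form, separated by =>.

S => store B => store B S => store B S S => store B fish S S => store B S fish S S => store B S S fish S S => store B fish S S fish S S => store store fish S S fish S S => store store fish store fish S fish S S => store store fish store fish store fish fish S S => store store fish store fish store fish fish store fish S => store store fish store fish store fish fish store fish store fish

S => store B   [S ::= store B]
store B => store B S   [B ::= B S]
store B S => store B S S   [B ::= B S]
store B S S => store B fish S S   [B ::= B fish]
store B fish S S => store B S fish S S   [B ::= B S]
store B S fish S S => store B S S fish S S   [B ::= B S]
store B S S fish S S => store B fish S S fish S S   [B ::= B fish]
store B fish S S fish S S => store store fish S S fish S S   [B ::= store]
store store fish S S fish S S => store store fish store fish S fish S S   [S ::= store fish]
store store fish store fish S fish S S => store store fish store fish store fish fish S S   [S ::= store fish]
store store fish store fish store fish fish S S => store store fish store fish store fish fish store fish S   [S ::= store fish]
store store fish store fish store fish fish store fish S => store store fish store fish store fish fish store fish store fish   [S ::= store fish]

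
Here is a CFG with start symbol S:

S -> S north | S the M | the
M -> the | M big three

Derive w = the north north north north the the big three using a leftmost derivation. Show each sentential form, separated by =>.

S => S the M => S north the M => S north north the M => S north north north the M => S north north north north the M => the north north north north the M => the north north north north the M big three => the north north north north the the big three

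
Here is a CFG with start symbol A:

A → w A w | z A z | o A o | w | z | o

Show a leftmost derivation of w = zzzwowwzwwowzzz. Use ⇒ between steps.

A ⇒ zAz ⇒ zzAzz ⇒ zzzAzzz ⇒ zzzwAwzzz ⇒ zzzwoAowzzz ⇒ zzzwowAwowzzz ⇒ zzzwowwAwwowzzz ⇒ zzzwowwzwwowzzz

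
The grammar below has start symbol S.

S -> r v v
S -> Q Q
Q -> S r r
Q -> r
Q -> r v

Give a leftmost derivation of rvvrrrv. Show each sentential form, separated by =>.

S => QQ => SrrQ => rvvrrQ => rvvrrrv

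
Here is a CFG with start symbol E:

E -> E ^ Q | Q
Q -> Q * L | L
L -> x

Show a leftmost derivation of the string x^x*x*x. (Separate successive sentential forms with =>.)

E => E^Q   [E -> E ^ Q]
E^Q => Q^Q   [E -> Q]
Q^Q => L^Q   [Q -> L]
L^Q => x^Q   [L -> x]
x^Q => x^Q*L   [Q -> Q * L]
x^Q*L => x^Q*L*L   [Q -> Q * L]
x^Q*L*L => x^L*L*L   [Q -> L]
x^L*L*L => x^x*L*L   [L -> x]
x^x*L*L => x^x*x*L   [L -> x]
x^x*x*L => x^x*x*x   [L -> x]

E => E^Q => Q^Q => L^Q => x^Q => x^Q*L => x^Q*L*L => x^L*L*L => x^x*L*L => x^x*x*L => x^x*x*x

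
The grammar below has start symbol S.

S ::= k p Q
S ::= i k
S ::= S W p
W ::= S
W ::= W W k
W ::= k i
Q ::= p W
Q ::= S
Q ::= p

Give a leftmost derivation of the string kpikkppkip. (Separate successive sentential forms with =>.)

S => kpQ   [S ::= k p Q]
kpQ => kpS   [Q ::= S]
kpS => kpSWp   [S ::= S W p]
kpSWp => kpikWp   [S ::= i k]
kpikWp => kpikSp   [W ::= S]
kpikSp => kpikkpQp   [S ::= k p Q]
kpikkpQp => kpikkppWp   [Q ::= p W]
kpikkppWp => kpikkppkip   [W ::= k i]

S=>kpQ=>kpS=>kpSWp=>kpikWp=>kpikSp=>kpikkpQp=>kpikkppWp=>kpikkppkip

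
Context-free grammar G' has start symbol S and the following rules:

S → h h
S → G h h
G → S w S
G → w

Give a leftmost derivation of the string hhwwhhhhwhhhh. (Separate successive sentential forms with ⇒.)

S ⇒ Ghh   [S → G h h]
Ghh ⇒ SwShh   [G → S w S]
SwShh ⇒ GhhwShh   [S → G h h]
GhhwShh ⇒ SwShhwShh   [G → S w S]
SwShhwShh ⇒ hhwShhwShh   [S → h h]
hhwShhwShh ⇒ hhwGhhhhwShh   [S → G h h]
hhwGhhhhwShh ⇒ hhwwhhhhwShh   [G → w]
hhwwhhhhwShh ⇒ hhwwhhhhwhhhh   [S → h h]

S⇒Ghh⇒SwShh⇒GhhwShh⇒SwShhwShh⇒hhwShhwShh⇒hhwGhhhhwShh⇒hhwwhhhhwShh⇒hhwwhhhhwhhhh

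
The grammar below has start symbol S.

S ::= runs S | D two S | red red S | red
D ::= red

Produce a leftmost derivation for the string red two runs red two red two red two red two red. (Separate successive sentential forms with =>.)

S => D two S   [S ::= D two S]
D two S => red two S   [D ::= red]
red two S => red two runs S   [S ::= runs S]
red two runs S => red two runs D two S   [S ::= D two S]
red two runs D two S => red two runs red two S   [D ::= red]
red two runs red two S => red two runs red two D two S   [S ::= D two S]
red two runs red two D two S => red two runs red two red two S   [D ::= red]
red two runs red two red two S => red two runs red two red two D two S   [S ::= D two S]
red two runs red two red two D two S => red two runs red two red two red two S   [D ::= red]
red two runs red two red two red two S => red two runs red two red two red two D two S   [S ::= D two S]
red two runs red two red two red two D two S => red two runs red two red two red two red two S   [D ::= red]
red two runs red two red two red two red two S => red two runs red two red two red two red two red   [S ::= red]

S => D two S => red two S => red two runs S => red two runs D two S => red two runs red two S => red two runs red two D two S => red two runs red two red two S => red two runs red two red two D two S => red two runs red two red two red two S => red two runs red two red two red two D two S => red two runs red two red two red two red two S => red two runs red two red two red two red two red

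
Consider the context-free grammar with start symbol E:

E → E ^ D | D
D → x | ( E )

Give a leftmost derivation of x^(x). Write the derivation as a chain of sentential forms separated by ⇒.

E ⇒ E^D   [E → E ^ D]
E^D ⇒ D^D   [E → D]
D^D ⇒ x^D   [D → x]
x^D ⇒ x^(E)   [D → ( E )]
x^(E) ⇒ x^(D)   [E → D]
x^(D) ⇒ x^(x)   [D → x]

E ⇒ E^D ⇒ D^D ⇒ x^D ⇒ x^(E) ⇒ x^(D) ⇒ x^(x)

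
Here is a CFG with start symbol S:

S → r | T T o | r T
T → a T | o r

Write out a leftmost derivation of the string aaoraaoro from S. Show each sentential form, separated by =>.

S=>TTo=>aTTo=>aaTTo=>aaorTo=>aaoraTo=>aaoraaTo=>aaoraaoro

S => TTo   [S → T T o]
TTo => aTTo   [T → a T]
aTTo => aaTTo   [T → a T]
aaTTo => aaorTo   [T → o r]
aaorTo => aaoraTo   [T → a T]
aaoraTo => aaoraaTo   [T → a T]
aaoraaTo => aaoraaoro   [T → o r]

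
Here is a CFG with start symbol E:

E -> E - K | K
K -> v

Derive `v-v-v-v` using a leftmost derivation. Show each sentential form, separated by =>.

E => E-K   [E -> E - K]
E-K => E-K-K   [E -> E - K]
E-K-K => E-K-K-K   [E -> E - K]
E-K-K-K => K-K-K-K   [E -> K]
K-K-K-K => v-K-K-K   [K -> v]
v-K-K-K => v-v-K-K   [K -> v]
v-v-K-K => v-v-v-K   [K -> v]
v-v-v-K => v-v-v-v   [K -> v]

E=>E-K=>E-K-K=>E-K-K-K=>K-K-K-K=>v-K-K-K=>v-v-K-K=>v-v-v-K=>v-v-v-v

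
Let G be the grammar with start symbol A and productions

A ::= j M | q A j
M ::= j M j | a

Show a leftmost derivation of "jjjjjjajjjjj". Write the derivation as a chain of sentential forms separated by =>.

A => jM => jjMj => jjjMjj => jjjjMjjj => jjjjjMjjjj => jjjjjjMjjjjj => jjjjjjajjjjj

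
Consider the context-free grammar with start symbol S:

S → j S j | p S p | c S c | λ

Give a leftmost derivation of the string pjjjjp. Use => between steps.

S => pSp   [S → p S p]
pSp => pjSjp   [S → j S j]
pjSjp => pjjSjjp   [S → j S j]
pjjSjjp => pjjjjp   [S → λ]

S=>pSp=>pjSjp=>pjjSjjp=>pjjjjp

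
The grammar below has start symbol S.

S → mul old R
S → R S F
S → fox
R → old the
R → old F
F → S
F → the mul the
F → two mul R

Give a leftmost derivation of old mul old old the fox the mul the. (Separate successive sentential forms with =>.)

S => R S F   [S → R S F]
R S F => old F S F   [R → old F]
old F S F => old S S F   [F → S]
old S S F => old mul old R S F   [S → mul old R]
old mul old R S F => old mul old old the S F   [R → old the]
old mul old old the S F => old mul old old the fox F   [S → fox]
old mul old old the fox F => old mul old old the fox the mul the   [F → the mul the]

S => R S F => old F S F => old S S F => old mul old R S F => old mul old old the S F => old mul old old the fox F => old mul old old the fox the mul the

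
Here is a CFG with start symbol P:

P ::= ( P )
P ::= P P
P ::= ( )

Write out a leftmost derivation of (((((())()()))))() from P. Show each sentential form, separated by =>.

P => PP => (P)P => ((P))P => (((P)))P => ((((P))))P => ((((PP))))P => (((((P)P))))P => (((((())P))))P => (((((())PP))))P => (((((())()P))))P => (((((())()()))))P => (((((())()()))))()

P => PP   [P ::= P P]
PP => (P)P   [P ::= ( P )]
(P)P => ((P))P   [P ::= ( P )]
((P))P => (((P)))P   [P ::= ( P )]
(((P)))P => ((((P))))P   [P ::= ( P )]
((((P))))P => ((((PP))))P   [P ::= P P]
((((PP))))P => (((((P)P))))P   [P ::= ( P )]
(((((P)P))))P => (((((())P))))P   [P ::= ( )]
(((((())P))))P => (((((())PP))))P   [P ::= P P]
(((((())PP))))P => (((((())()P))))P   [P ::= ( )]
(((((())()P))))P => (((((())()()))))P   [P ::= ( )]
(((((())()()))))P => (((((())()()))))()   [P ::= ( )]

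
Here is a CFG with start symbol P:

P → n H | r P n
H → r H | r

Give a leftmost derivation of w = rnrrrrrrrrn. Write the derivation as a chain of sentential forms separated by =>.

P => rPn   [P → r P n]
rPn => rnHn   [P → n H]
rnHn => rnrHn   [H → r H]
rnrHn => rnrrHn   [H → r H]
rnrrHn => rnrrrHn   [H → r H]
rnrrrHn => rnrrrrHn   [H → r H]
rnrrrrHn => rnrrrrrHn   [H → r H]
rnrrrrrHn => rnrrrrrrHn   [H → r H]
rnrrrrrrHn => rnrrrrrrrHn   [H → r H]
rnrrrrrrrHn => rnrrrrrrrrn   [H → r]

P=>rPn=>rnHn=>rnrHn=>rnrrHn=>rnrrrHn=>rnrrrrHn=>rnrrrrrHn=>rnrrrrrrHn=>rnrrrrrrrHn=>rnrrrrrrrrn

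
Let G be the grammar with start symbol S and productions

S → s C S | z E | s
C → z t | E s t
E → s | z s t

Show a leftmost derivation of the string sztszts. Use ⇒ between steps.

S⇒sCS⇒sztS⇒sztsCS⇒sztsztS⇒sztszts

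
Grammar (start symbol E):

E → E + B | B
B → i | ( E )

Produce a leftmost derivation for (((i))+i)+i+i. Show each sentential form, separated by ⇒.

E ⇒ E+B ⇒ E+B+B ⇒ B+B+B ⇒ (E)+B+B ⇒ (E+B)+B+B ⇒ (B+B)+B+B ⇒ ((E)+B)+B+B ⇒ ((B)+B)+B+B ⇒ (((E))+B)+B+B ⇒ (((B))+B)+B+B ⇒ (((i))+B)+B+B ⇒ (((i))+i)+B+B ⇒ (((i))+i)+i+B ⇒ (((i))+i)+i+i

E ⇒ E+B   [E → E + B]
E+B ⇒ E+B+B   [E → E + B]
E+B+B ⇒ B+B+B   [E → B]
B+B+B ⇒ (E)+B+B   [B → ( E )]
(E)+B+B ⇒ (E+B)+B+B   [E → E + B]
(E+B)+B+B ⇒ (B+B)+B+B   [E → B]
(B+B)+B+B ⇒ ((E)+B)+B+B   [B → ( E )]
((E)+B)+B+B ⇒ ((B)+B)+B+B   [E → B]
((B)+B)+B+B ⇒ (((E))+B)+B+B   [B → ( E )]
(((E))+B)+B+B ⇒ (((B))+B)+B+B   [E → B]
(((B))+B)+B+B ⇒ (((i))+B)+B+B   [B → i]
(((i))+B)+B+B ⇒ (((i))+i)+B+B   [B → i]
(((i))+i)+B+B ⇒ (((i))+i)+i+B   [B → i]
(((i))+i)+i+B ⇒ (((i))+i)+i+i   [B → i]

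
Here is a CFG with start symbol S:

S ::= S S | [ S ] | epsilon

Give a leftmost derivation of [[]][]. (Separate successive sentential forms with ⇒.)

S ⇒ SS ⇒ [S]S ⇒ [[S]]S ⇒ [[]]S ⇒ [[]][S] ⇒ [[]][]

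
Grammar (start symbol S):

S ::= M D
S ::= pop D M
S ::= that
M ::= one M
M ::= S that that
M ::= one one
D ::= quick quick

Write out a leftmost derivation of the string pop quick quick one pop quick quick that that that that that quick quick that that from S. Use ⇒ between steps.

S ⇒ pop D M ⇒ pop quick quick M ⇒ pop quick quick one M ⇒ pop quick quick one S that that ⇒ pop quick quick one M D that that ⇒ pop quick quick one S that that D that that ⇒ pop quick quick one pop D M that that D that that ⇒ pop quick quick one pop quick quick M that that D that that ⇒ pop quick quick one pop quick quick S that that that that D that that ⇒ pop quick quick one pop quick quick that that that that that D that that ⇒ pop quick quick one pop quick quick that that that that that quick quick that that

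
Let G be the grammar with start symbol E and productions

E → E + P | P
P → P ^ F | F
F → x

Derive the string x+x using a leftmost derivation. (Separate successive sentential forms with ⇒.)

E ⇒ E+P ⇒ P+P ⇒ F+P ⇒ x+P ⇒ x+F ⇒ x+x

E ⇒ E+P   [E → E + P]
E+P ⇒ P+P   [E → P]
P+P ⇒ F+P   [P → F]
F+P ⇒ x+P   [F → x]
x+P ⇒ x+F   [P → F]
x+F ⇒ x+x   [F → x]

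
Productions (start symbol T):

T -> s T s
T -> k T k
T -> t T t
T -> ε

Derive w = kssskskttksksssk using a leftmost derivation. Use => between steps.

T => kTk   [T -> k T k]
kTk => ksTsk   [T -> s T s]
ksTsk => kssTssk   [T -> s T s]
kssTssk => ksssTsssk   [T -> s T s]
ksssTsssk => kssskTksssk   [T -> k T k]
kssskTksssk => ksssksTsksssk   [T -> s T s]
ksssksTsksssk => kssskskTksksssk   [T -> k T k]
kssskskTksksssk => ksssksktTtksksssk   [T -> t T t]
ksssksktTtksksssk => kssskskttksksssk   [T -> ε]

T=>kTk=>ksTsk=>kssTssk=>ksssTsssk=>kssskTksssk=>ksssksTsksssk=>kssskskTksksssk=>ksssksktTtksksssk=>kssskskttksksssk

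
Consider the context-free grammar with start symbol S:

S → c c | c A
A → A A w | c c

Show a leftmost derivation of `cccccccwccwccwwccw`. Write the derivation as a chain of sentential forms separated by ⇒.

S ⇒ cA ⇒ cAAw ⇒ cAAwAw ⇒ cccAwAw ⇒ cccAAwwAw ⇒ cccAAwAwwAw ⇒ cccAAwAwAwwAw ⇒ cccccAwAwAwwAw ⇒ cccccccwAwAwwAw ⇒ cccccccwccwAwwAw ⇒ cccccccwccwccwwAw ⇒ cccccccwccwccwwccw

S ⇒ cA   [S → c A]
cA ⇒ cAAw   [A → A A w]
cAAw ⇒ cAAwAw   [A → A A w]
cAAwAw ⇒ cccAwAw   [A → c c]
cccAwAw ⇒ cccAAwwAw   [A → A A w]
cccAAwwAw ⇒ cccAAwAwwAw   [A → A A w]
cccAAwAwwAw ⇒ cccAAwAwAwwAw   [A → A A w]
cccAAwAwAwwAw ⇒ cccccAwAwAwwAw   [A → c c]
cccccAwAwAwwAw ⇒ cccccccwAwAwwAw   [A → c c]
cccccccwAwAwwAw ⇒ cccccccwccwAwwAw   [A → c c]
cccccccwccwAwwAw ⇒ cccccccwccwccwwAw   [A → c c]
cccccccwccwccwwAw ⇒ cccccccwccwccwwccw   [A → c c]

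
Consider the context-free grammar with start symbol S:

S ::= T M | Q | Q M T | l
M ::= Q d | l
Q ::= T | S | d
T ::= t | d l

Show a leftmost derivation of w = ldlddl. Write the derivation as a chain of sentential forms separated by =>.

S => QMT => SMT => lMT => lQdT => lTdT => ldldT => ldlddl

S => QMT   [S ::= Q M T]
QMT => SMT   [Q ::= S]
SMT => lMT   [S ::= l]
lMT => lQdT   [M ::= Q d]
lQdT => lTdT   [Q ::= T]
lTdT => ldldT   [T ::= d l]
ldldT => ldlddl   [T ::= d l]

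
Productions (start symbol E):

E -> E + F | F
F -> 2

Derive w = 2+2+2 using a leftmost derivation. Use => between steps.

E => E+F   [E -> E + F]
E+F => E+F+F   [E -> E + F]
E+F+F => F+F+F   [E -> F]
F+F+F => 2+F+F   [F -> 2]
2+F+F => 2+2+F   [F -> 2]
2+2+F => 2+2+2   [F -> 2]

E => E+F => E+F+F => F+F+F => 2+F+F => 2+2+F => 2+2+2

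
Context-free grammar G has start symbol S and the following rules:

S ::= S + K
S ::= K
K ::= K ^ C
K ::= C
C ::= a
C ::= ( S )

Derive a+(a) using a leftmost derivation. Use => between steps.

S => S+K   [S ::= S + K]
S+K => K+K   [S ::= K]
K+K => C+K   [K ::= C]
C+K => a+K   [C ::= a]
a+K => a+C   [K ::= C]
a+C => a+(S)   [C ::= ( S )]
a+(S) => a+(K)   [S ::= K]
a+(K) => a+(C)   [K ::= C]
a+(C) => a+(a)   [C ::= a]

S => S+K => K+K => C+K => a+K => a+C => a+(S) => a+(K) => a+(C) => a+(a)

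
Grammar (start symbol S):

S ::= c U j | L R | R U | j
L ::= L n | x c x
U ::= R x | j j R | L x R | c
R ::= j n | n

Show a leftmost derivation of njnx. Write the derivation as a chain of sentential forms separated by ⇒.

S ⇒ RU ⇒ nU ⇒ nRx ⇒ njnx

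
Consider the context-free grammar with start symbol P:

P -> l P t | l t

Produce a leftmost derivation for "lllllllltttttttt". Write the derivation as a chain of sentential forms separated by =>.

P=>lPt=>llPtt=>lllPttt=>llllPtttt=>lllllPttttt=>llllllPtttttt=>lllllllPttttttt=>lllllllltttttttt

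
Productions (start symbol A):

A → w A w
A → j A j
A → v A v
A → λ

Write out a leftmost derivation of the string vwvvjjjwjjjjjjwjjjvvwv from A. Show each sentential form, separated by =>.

A => vAv => vwAwv => vwvAvwv => vwvvAvvwv => vwvvjAjvvwv => vwvvjjAjjvvwv => vwvvjjjAjjjvvwv => vwvvjjjwAwjjjvvwv => vwvvjjjwjAjwjjjvvwv => vwvvjjjwjjAjjwjjjvvwv => vwvvjjjwjjjAjjjwjjjvvwv => vwvvjjjwjjjjjjwjjjvvwv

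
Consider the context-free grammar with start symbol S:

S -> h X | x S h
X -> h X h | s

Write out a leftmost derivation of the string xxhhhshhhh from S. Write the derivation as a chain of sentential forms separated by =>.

S=>xSh=>xxShh=>xxhXhh=>xxhhXhhh=>xxhhhXhhhh=>xxhhhshhhh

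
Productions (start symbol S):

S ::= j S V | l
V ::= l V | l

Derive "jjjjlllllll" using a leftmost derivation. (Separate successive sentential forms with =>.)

S=>jSV=>jjSVV=>jjjSVVV=>jjjjSVVVV=>jjjjlVVVV=>jjjjllVVVV=>jjjjlllVVV=>jjjjllllVVV=>jjjjlllllVV=>jjjjllllllV=>jjjjlllllll

S => jSV   [S ::= j S V]
jSV => jjSVV   [S ::= j S V]
jjSVV => jjjSVVV   [S ::= j S V]
jjjSVVV => jjjjSVVVV   [S ::= j S V]
jjjjSVVVV => jjjjlVVVV   [S ::= l]
jjjjlVVVV => jjjjllVVVV   [V ::= l V]
jjjjllVVVV => jjjjlllVVV   [V ::= l]
jjjjlllVVV => jjjjllllVVV   [V ::= l V]
jjjjllllVVV => jjjjlllllVV   [V ::= l]
jjjjlllllVV => jjjjllllllV   [V ::= l]
jjjjllllllV => jjjjlllllll   [V ::= l]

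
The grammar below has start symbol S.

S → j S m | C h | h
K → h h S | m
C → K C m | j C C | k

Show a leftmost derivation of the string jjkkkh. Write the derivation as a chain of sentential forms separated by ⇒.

S ⇒ Ch ⇒ jCCh ⇒ jjCCCh ⇒ jjkCCh ⇒ jjkkCh ⇒ jjkkkh

S ⇒ Ch   [S → C h]
Ch ⇒ jCCh   [C → j C C]
jCCh ⇒ jjCCCh   [C → j C C]
jjCCCh ⇒ jjkCCh   [C → k]
jjkCCh ⇒ jjkkCh   [C → k]
jjkkCh ⇒ jjkkkh   [C → k]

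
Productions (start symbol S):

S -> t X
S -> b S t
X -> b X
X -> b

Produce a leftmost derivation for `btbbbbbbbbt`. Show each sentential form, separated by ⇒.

S ⇒ bSt ⇒ btXt ⇒ btbXt ⇒ btbbXt ⇒ btbbbXt ⇒ btbbbbXt ⇒ btbbbbbXt ⇒ btbbbbbbXt ⇒ btbbbbbbbXt ⇒ btbbbbbbbbt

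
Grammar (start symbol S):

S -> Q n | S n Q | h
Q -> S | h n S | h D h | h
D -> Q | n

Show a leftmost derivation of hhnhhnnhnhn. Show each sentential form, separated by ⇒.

S ⇒ SnQ ⇒ QnnQ ⇒ hDhnnQ ⇒ hQhnnQ ⇒ hhDhhnnQ ⇒ hhnhhnnQ ⇒ hhnhhnnhnS ⇒ hhnhhnnhnQn ⇒ hhnhhnnhnSn ⇒ hhnhhnnhnhn

S ⇒ SnQ   [S -> S n Q]
SnQ ⇒ QnnQ   [S -> Q n]
QnnQ ⇒ hDhnnQ   [Q -> h D h]
hDhnnQ ⇒ hQhnnQ   [D -> Q]
hQhnnQ ⇒ hhDhhnnQ   [Q -> h D h]
hhDhhnnQ ⇒ hhnhhnnQ   [D -> n]
hhnhhnnQ ⇒ hhnhhnnhnS   [Q -> h n S]
hhnhhnnhnS ⇒ hhnhhnnhnQn   [S -> Q n]
hhnhhnnhnQn ⇒ hhnhhnnhnSn   [Q -> S]
hhnhhnnhnSn ⇒ hhnhhnnhnhn   [S -> h]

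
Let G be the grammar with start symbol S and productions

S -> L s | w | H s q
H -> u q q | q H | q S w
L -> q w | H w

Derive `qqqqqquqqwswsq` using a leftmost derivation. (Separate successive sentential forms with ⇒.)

S⇒Hsq⇒qHsq⇒qqSwsq⇒qqLswsq⇒qqHwswsq⇒qqqHwswsq⇒qqqqHwswsq⇒qqqqqHwswsq⇒qqqqqqHwswsq⇒qqqqqquqqwswsq

S ⇒ Hsq   [S -> H s q]
Hsq ⇒ qHsq   [H -> q H]
qHsq ⇒ qqSwsq   [H -> q S w]
qqSwsq ⇒ qqLswsq   [S -> L s]
qqLswsq ⇒ qqHwswsq   [L -> H w]
qqHwswsq ⇒ qqqHwswsq   [H -> q H]
qqqHwswsq ⇒ qqqqHwswsq   [H -> q H]
qqqqHwswsq ⇒ qqqqqHwswsq   [H -> q H]
qqqqqHwswsq ⇒ qqqqqqHwswsq   [H -> q H]
qqqqqqHwswsq ⇒ qqqqqquqqwswsq   [H -> u q q]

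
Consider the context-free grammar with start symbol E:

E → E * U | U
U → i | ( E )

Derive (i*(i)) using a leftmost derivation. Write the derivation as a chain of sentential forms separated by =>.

E => U => (E) => (E*U) => (U*U) => (i*U) => (i*(E)) => (i*(U)) => (i*(i))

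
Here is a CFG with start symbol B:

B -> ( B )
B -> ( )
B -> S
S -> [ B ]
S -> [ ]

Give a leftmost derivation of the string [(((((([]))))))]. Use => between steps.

B => S   [B -> S]
S => [B]   [S -> [ B ]]
[B] => [(B)]   [B -> ( B )]
[(B)] => [((B))]   [B -> ( B )]
[((B))] => [(((B)))]   [B -> ( B )]
[(((B)))] => [((((B))))]   [B -> ( B )]
[((((B))))] => [(((((B)))))]   [B -> ( B )]
[(((((B)))))] => [((((((B))))))]   [B -> ( B )]
[((((((B))))))] => [((((((S))))))]   [B -> S]
[((((((S))))))] => [(((((([]))))))]   [S -> [ ]]

B=>S=>[B]=>[(B)]=>[((B))]=>[(((B)))]=>[((((B))))]=>[(((((B)))))]=>[((((((B))))))]=>[((((((S))))))]=>[(((((([]))))))]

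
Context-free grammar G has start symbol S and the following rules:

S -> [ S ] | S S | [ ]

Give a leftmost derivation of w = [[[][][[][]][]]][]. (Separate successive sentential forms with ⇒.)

S ⇒ SS ⇒ [S]S ⇒ [[S]]S ⇒ [[SS]]S ⇒ [[SSS]]S ⇒ [[[]SS]]S ⇒ [[[]SSS]]S ⇒ [[[][]SS]]S ⇒ [[[][][S]S]]S ⇒ [[[][][SS]S]]S ⇒ [[[][][[]S]S]]S ⇒ [[[][][[][]]S]]S ⇒ [[[][][[][]][]]]S ⇒ [[[][][[][]][]]][]

S ⇒ SS   [S -> S S]
SS ⇒ [S]S   [S -> [ S ]]
[S]S ⇒ [[S]]S   [S -> [ S ]]
[[S]]S ⇒ [[SS]]S   [S -> S S]
[[SS]]S ⇒ [[SSS]]S   [S -> S S]
[[SSS]]S ⇒ [[[]SS]]S   [S -> [ ]]
[[[]SS]]S ⇒ [[[]SSS]]S   [S -> S S]
[[[]SSS]]S ⇒ [[[][]SS]]S   [S -> [ ]]
[[[][]SS]]S ⇒ [[[][][S]S]]S   [S -> [ S ]]
[[[][][S]S]]S ⇒ [[[][][SS]S]]S   [S -> S S]
[[[][][SS]S]]S ⇒ [[[][][[]S]S]]S   [S -> [ ]]
[[[][][[]S]S]]S ⇒ [[[][][[][]]S]]S   [S -> [ ]]
[[[][][[][]]S]]S ⇒ [[[][][[][]][]]]S   [S -> [ ]]
[[[][][[][]][]]]S ⇒ [[[][][[][]][]]][]   [S -> [ ]]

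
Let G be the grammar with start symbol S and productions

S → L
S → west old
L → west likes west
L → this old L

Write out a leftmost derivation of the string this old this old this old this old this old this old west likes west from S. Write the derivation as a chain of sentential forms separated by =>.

S => L   [S → L]
L => this old L   [L → this old L]
this old L => this old this old L   [L → this old L]
this old this old L => this old this old this old L   [L → this old L]
this old this old this old L => this old this old this old this old L   [L → this old L]
this old this old this old this old L => this old this old this old this old this old L   [L → this old L]
this old this old this old this old this old L => this old this old this old this old this old this old L   [L → this old L]
this old this old this old this old this old this old L => this old this old this old this old this old this old west likes west   [L → west likes west]

S => L => this old L => this old this old L => this old this old this old L => this old this old this old this old L => this old this old this old this old this old L => this old this old this old this old this old this old L => this old this old this old this old this old this old west likes west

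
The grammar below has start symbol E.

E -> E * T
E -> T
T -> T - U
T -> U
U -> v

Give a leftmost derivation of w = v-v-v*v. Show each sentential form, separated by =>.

E => E*T   [E -> E * T]
E*T => T*T   [E -> T]
T*T => T-U*T   [T -> T - U]
T-U*T => T-U-U*T   [T -> T - U]
T-U-U*T => U-U-U*T   [T -> U]
U-U-U*T => v-U-U*T   [U -> v]
v-U-U*T => v-v-U*T   [U -> v]
v-v-U*T => v-v-v*T   [U -> v]
v-v-v*T => v-v-v*U   [T -> U]
v-v-v*U => v-v-v*v   [U -> v]

E => E*T => T*T => T-U*T => T-U-U*T => U-U-U*T => v-U-U*T => v-v-U*T => v-v-v*T => v-v-v*U => v-v-v*v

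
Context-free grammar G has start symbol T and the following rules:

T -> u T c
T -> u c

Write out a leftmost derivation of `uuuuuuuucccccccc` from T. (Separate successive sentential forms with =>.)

T=>uTc=>uuTcc=>uuuTccc=>uuuuTcccc=>uuuuuTccccc=>uuuuuuTcccccc=>uuuuuuuTccccccc=>uuuuuuuucccccccc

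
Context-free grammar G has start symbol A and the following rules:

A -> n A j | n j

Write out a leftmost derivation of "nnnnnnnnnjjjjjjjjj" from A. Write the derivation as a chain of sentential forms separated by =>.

A=>nAj=>nnAjj=>nnnAjjj=>nnnnAjjjj=>nnnnnAjjjjj=>nnnnnnAjjjjjj=>nnnnnnnAjjjjjjj=>nnnnnnnnAjjjjjjjj=>nnnnnnnnnjjjjjjjjj

A => nAj   [A -> n A j]
nAj => nnAjj   [A -> n A j]
nnAjj => nnnAjjj   [A -> n A j]
nnnAjjj => nnnnAjjjj   [A -> n A j]
nnnnAjjjj => nnnnnAjjjjj   [A -> n A j]
nnnnnAjjjjj => nnnnnnAjjjjjj   [A -> n A j]
nnnnnnAjjjjjj => nnnnnnnAjjjjjjj   [A -> n A j]
nnnnnnnAjjjjjjj => nnnnnnnnAjjjjjjjj   [A -> n A j]
nnnnnnnnAjjjjjjjj => nnnnnnnnnjjjjjjjjj   [A -> n j]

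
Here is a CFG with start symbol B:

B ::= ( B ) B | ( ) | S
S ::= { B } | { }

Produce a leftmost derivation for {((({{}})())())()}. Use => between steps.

B=>S=>{B}=>{(B)B}=>{((B)B)B}=>{(((B)B)B)B}=>{(((S)B)B)B}=>{((({B})B)B)B}=>{((({S})B)B)B}=>{((({{}})B)B)B}=>{((({{}})())B)B}=>{((({{}})())())B}=>{((({{}})())())()}

B => S   [B ::= S]
S => {B}   [S ::= { B }]
{B} => {(B)B}   [B ::= ( B ) B]
{(B)B} => {((B)B)B}   [B ::= ( B ) B]
{((B)B)B} => {(((B)B)B)B}   [B ::= ( B ) B]
{(((B)B)B)B} => {(((S)B)B)B}   [B ::= S]
{(((S)B)B)B} => {((({B})B)B)B}   [S ::= { B }]
{((({B})B)B)B} => {((({S})B)B)B}   [B ::= S]
{((({S})B)B)B} => {((({{}})B)B)B}   [S ::= { }]
{((({{}})B)B)B} => {((({{}})())B)B}   [B ::= ( )]
{((({{}})())B)B} => {((({{}})())())B}   [B ::= ( )]
{((({{}})())())B} => {((({{}})())())()}   [B ::= ( )]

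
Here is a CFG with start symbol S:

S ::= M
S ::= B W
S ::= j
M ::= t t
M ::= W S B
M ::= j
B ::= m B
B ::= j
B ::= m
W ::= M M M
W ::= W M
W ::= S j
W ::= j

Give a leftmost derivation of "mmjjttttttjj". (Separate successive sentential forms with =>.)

S => BW   [S ::= B W]
BW => mW   [B ::= m]
mW => mWM   [W ::= W M]
mWM => mSjM   [W ::= S j]
mSjM => mBWjM   [S ::= B W]
mBWjM => mmBWjM   [B ::= m B]
mmBWjM => mmjWjM   [B ::= j]
mmjWjM => mmjWMjM   [W ::= W M]
mmjWMjM => mmjMMMMjM   [W ::= M M M]
mmjMMMMjM => mmjjMMMjM   [M ::= j]
mmjjMMMjM => mmjjttMMjM   [M ::= t t]
mmjjttMMjM => mmjjttttMjM   [M ::= t t]
mmjjttttMjM => mmjjttttttjM   [M ::= t t]
mmjjttttttjM => mmjjttttttjj   [M ::= j]

S => BW => mW => mWM => mSjM => mBWjM => mmBWjM => mmjWjM => mmjWMjM => mmjMMMMjM => mmjjMMMjM => mmjjttMMjM => mmjjttttMjM => mmjjttttttjM => mmjjttttttjj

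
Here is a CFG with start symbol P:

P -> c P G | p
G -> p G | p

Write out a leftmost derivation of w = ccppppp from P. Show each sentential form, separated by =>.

P=>cPG=>ccPGG=>ccpGG=>ccppG=>ccpppG=>ccppppG=>ccppppp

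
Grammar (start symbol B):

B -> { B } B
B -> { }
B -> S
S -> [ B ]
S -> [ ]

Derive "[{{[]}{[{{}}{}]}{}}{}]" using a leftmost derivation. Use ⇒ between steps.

B ⇒ S   [B -> S]
S ⇒ [B]   [S -> [ B ]]
[B] ⇒ [{B}B]   [B -> { B } B]
[{B}B] ⇒ [{{B}B}B]   [B -> { B } B]
[{{B}B}B] ⇒ [{{S}B}B]   [B -> S]
[{{S}B}B] ⇒ [{{[]}B}B]   [S -> [ ]]
[{{[]}B}B] ⇒ [{{[]}{B}B}B]   [B -> { B } B]
[{{[]}{B}B}B] ⇒ [{{[]}{S}B}B]   [B -> S]
[{{[]}{S}B}B] ⇒ [{{[]}{[B]}B}B]   [S -> [ B ]]
[{{[]}{[B]}B}B] ⇒ [{{[]}{[{B}B]}B}B]   [B -> { B } B]
[{{[]}{[{B}B]}B}B] ⇒ [{{[]}{[{{}}B]}B}B]   [B -> { }]
[{{[]}{[{{}}B]}B}B] ⇒ [{{[]}{[{{}}{}]}B}B]   [B -> { }]
[{{[]}{[{{}}{}]}B}B] ⇒ [{{[]}{[{{}}{}]}{}}B]   [B -> { }]
[{{[]}{[{{}}{}]}{}}B] ⇒ [{{[]}{[{{}}{}]}{}}{}]   [B -> { }]

B ⇒ S ⇒ [B] ⇒ [{B}B] ⇒ [{{B}B}B] ⇒ [{{S}B}B] ⇒ [{{[]}B}B] ⇒ [{{[]}{B}B}B] ⇒ [{{[]}{S}B}B] ⇒ [{{[]}{[B]}B}B] ⇒ [{{[]}{[{B}B]}B}B] ⇒ [{{[]}{[{{}}B]}B}B] ⇒ [{{[]}{[{{}}{}]}B}B] ⇒ [{{[]}{[{{}}{}]}{}}B] ⇒ [{{[]}{[{{}}{}]}{}}{}]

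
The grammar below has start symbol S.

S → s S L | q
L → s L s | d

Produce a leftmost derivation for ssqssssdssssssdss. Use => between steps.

S => sSL => ssSLL => ssqLL => ssqsLsL => ssqssLssL => ssqsssLsssL => ssqssssLssssL => ssqssssdssssL => ssqssssdsssssLs => ssqssssdssssssLss => ssqssssdssssssdss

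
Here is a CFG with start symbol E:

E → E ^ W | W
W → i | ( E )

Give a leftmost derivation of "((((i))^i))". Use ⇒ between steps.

E ⇒ W ⇒ (E) ⇒ (W) ⇒ ((E)) ⇒ ((E^W)) ⇒ ((W^W)) ⇒ (((E)^W)) ⇒ (((W)^W)) ⇒ ((((E))^W)) ⇒ ((((W))^W)) ⇒ ((((i))^W)) ⇒ ((((i))^i))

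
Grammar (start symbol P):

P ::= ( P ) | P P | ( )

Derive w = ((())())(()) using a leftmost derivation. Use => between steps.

P => PP => (P)P => (PP)P => ((P)P)P => ((())P)P => ((())())P => ((())())(P) => ((())())(())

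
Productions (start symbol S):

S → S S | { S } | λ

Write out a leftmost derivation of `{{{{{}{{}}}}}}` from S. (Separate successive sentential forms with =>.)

S => {S} => {{S}} => {{{S}}} => {{{{S}}}} => {{{{SS}}}} => {{{{{S}S}}}} => {{{{{}S}}}} => {{{{{}SS}}}} => {{{{{}{S}S}}}} => {{{{{}{SS}S}}}} => {{{{{}{{S}S}S}}}} => {{{{{}{{}S}S}}}} => {{{{{}{{}}S}}}} => {{{{{}{{}}}}}}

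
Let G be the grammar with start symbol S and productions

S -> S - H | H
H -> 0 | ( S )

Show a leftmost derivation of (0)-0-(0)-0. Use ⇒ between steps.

S ⇒ S-H ⇒ S-H-H ⇒ S-H-H-H ⇒ H-H-H-H ⇒ (S)-H-H-H ⇒ (H)-H-H-H ⇒ (0)-H-H-H ⇒ (0)-0-H-H ⇒ (0)-0-(S)-H ⇒ (0)-0-(H)-H ⇒ (0)-0-(0)-H ⇒ (0)-0-(0)-0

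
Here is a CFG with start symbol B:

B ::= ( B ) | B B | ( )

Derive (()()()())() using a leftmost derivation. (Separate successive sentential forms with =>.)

B=>BB=>(B)B=>(BB)B=>(BBB)B=>(BBBB)B=>(()BBB)B=>(()()BB)B=>(()()()B)B=>(()()()())B=>(()()()())()

B => BB   [B ::= B B]
BB => (B)B   [B ::= ( B )]
(B)B => (BB)B   [B ::= B B]
(BB)B => (BBB)B   [B ::= B B]
(BBB)B => (BBBB)B   [B ::= B B]
(BBBB)B => (()BBB)B   [B ::= ( )]
(()BBB)B => (()()BB)B   [B ::= ( )]
(()()BB)B => (()()()B)B   [B ::= ( )]
(()()()B)B => (()()()())B   [B ::= ( )]
(()()()())B => (()()()())()   [B ::= ( )]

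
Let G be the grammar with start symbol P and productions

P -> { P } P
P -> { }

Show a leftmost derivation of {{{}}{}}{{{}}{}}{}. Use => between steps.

P=>{P}P=>{{P}P}P=>{{{}}P}P=>{{{}}{}}P=>{{{}}{}}{P}P=>{{{}}{}}{{P}P}P=>{{{}}{}}{{{}}P}P=>{{{}}{}}{{{}}{}}P=>{{{}}{}}{{{}}{}}{}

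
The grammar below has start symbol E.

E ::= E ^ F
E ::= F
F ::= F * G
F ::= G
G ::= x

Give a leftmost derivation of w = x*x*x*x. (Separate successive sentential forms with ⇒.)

E⇒F⇒F*G⇒F*G*G⇒F*G*G*G⇒G*G*G*G⇒x*G*G*G⇒x*x*G*G⇒x*x*x*G⇒x*x*x*x

E ⇒ F   [E ::= F]
F ⇒ F*G   [F ::= F * G]
F*G ⇒ F*G*G   [F ::= F * G]
F*G*G ⇒ F*G*G*G   [F ::= F * G]
F*G*G*G ⇒ G*G*G*G   [F ::= G]
G*G*G*G ⇒ x*G*G*G   [G ::= x]
x*G*G*G ⇒ x*x*G*G   [G ::= x]
x*x*G*G ⇒ x*x*x*G   [G ::= x]
x*x*x*G ⇒ x*x*x*x   [G ::= x]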